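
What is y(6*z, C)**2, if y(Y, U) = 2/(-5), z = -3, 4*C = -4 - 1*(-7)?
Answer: 4/25 ≈ 0.16000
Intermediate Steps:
C = 3/4 (C = (-4 - 1*(-7))/4 = (-4 + 7)/4 = (1/4)*3 = 3/4 ≈ 0.75000)
y(Y, U) = -2/5 (y(Y, U) = 2*(-1/5) = -2/5)
y(6*z, C)**2 = (-2/5)**2 = 4/25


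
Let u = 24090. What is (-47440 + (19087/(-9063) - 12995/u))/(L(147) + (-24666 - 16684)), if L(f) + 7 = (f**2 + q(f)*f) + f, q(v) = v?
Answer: -690536149621/29226797424 ≈ -23.627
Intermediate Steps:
L(f) = -7 + f + 2*f**2 (L(f) = -7 + ((f**2 + f*f) + f) = -7 + ((f**2 + f**2) + f) = -7 + (2*f**2 + f) = -7 + (f + 2*f**2) = -7 + f + 2*f**2)
(-47440 + (19087/(-9063) - 12995/u))/(L(147) + (-24666 - 16684)) = (-47440 + (19087/(-9063) - 12995/24090))/((-7 + 147 + 2*147**2) + (-24666 - 16684)) = (-47440 + (19087*(-1/9063) - 12995*1/24090))/((-7 + 147 + 2*21609) - 41350) = (-47440 + (-19087/9063 - 2599/4818))/((-7 + 147 + 43218) - 41350) = (-47440 - 38505301/14555178)/(43358 - 41350) = -690536149621/14555178/2008 = -690536149621/14555178*1/2008 = -690536149621/29226797424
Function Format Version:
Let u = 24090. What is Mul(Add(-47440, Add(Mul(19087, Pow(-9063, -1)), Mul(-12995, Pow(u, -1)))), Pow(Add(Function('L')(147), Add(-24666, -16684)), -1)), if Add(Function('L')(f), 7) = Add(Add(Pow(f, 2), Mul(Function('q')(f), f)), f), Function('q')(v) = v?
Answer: Rational(-690536149621, 29226797424) ≈ -23.627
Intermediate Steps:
Function('L')(f) = Add(-7, f, Mul(2, Pow(f, 2))) (Function('L')(f) = Add(-7, Add(Add(Pow(f, 2), Mul(f, f)), f)) = Add(-7, Add(Add(Pow(f, 2), Pow(f, 2)), f)) = Add(-7, Add(Mul(2, Pow(f, 2)), f)) = Add(-7, Add(f, Mul(2, Pow(f, 2)))) = Add(-7, f, Mul(2, Pow(f, 2))))
Mul(Add(-47440, Add(Mul(19087, Pow(-9063, -1)), Mul(-12995, Pow(u, -1)))), Pow(Add(Function('L')(147), Add(-24666, -16684)), -1)) = Mul(Add(-47440, Add(Mul(19087, Pow(-9063, -1)), Mul(-12995, Pow(24090, -1)))), Pow(Add(Add(-7, 147, Mul(2, Pow(147, 2))), Add(-24666, -16684)), -1)) = Mul(Add(-47440, Add(Mul(19087, Rational(-1, 9063)), Mul(-12995, Rational(1, 24090)))), Pow(Add(Add(-7, 147, Mul(2, 21609)), -41350), -1)) = Mul(Add(-47440, Add(Rational(-19087, 9063), Rational(-2599, 4818))), Pow(Add(Add(-7, 147, 43218), -41350), -1)) = Mul(Add(-47440, Rational(-38505301, 14555178)), Pow(Add(43358, -41350), -1)) = Mul(Rational(-690536149621, 14555178), Pow(2008, -1)) = Mul(Rational(-690536149621, 14555178), Rational(1, 2008)) = Rational(-690536149621, 29226797424)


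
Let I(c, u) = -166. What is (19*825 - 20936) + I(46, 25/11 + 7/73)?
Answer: -5427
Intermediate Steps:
(19*825 - 20936) + I(46, 25/11 + 7/73) = (19*825 - 20936) - 166 = (15675 - 20936) - 166 = -5261 - 166 = -5427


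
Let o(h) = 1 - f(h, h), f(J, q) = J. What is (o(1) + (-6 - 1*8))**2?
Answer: 196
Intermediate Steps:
o(h) = 1 - h
(o(1) + (-6 - 1*8))**2 = ((1 - 1*1) + (-6 - 1*8))**2 = ((1 - 1) + (-6 - 8))**2 = (0 - 14)**2 = (-14)**2 = 196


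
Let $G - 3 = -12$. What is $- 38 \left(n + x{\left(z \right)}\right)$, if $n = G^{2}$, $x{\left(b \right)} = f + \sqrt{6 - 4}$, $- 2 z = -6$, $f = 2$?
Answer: $-3154 - 38 \sqrt{2} \approx -3207.7$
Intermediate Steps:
$z = 3$ ($z = \left(- \frac{1}{2}\right) \left(-6\right) = 3$)
$G = -9$ ($G = 3 - 12 = -9$)
$x{\left(b \right)} = 2 + \sqrt{2}$ ($x{\left(b \right)} = 2 + \sqrt{6 - 4} = 2 + \sqrt{2}$)
$n = 81$ ($n = \left(-9\right)^{2} = 81$)
$- 38 \left(n + x{\left(z \right)}\right) = - 38 \left(81 + \left(2 + \sqrt{2}\right)\right) = - 38 \left(83 + \sqrt{2}\right) = -3154 - 38 \sqrt{2}$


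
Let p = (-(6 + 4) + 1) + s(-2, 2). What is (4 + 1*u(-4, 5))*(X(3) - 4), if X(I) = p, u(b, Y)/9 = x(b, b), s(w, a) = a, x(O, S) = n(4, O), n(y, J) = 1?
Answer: -143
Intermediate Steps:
x(O, S) = 1
u(b, Y) = 9 (u(b, Y) = 9*1 = 9)
p = -7 (p = (-(6 + 4) + 1) + 2 = (-1*10 + 1) + 2 = (-10 + 1) + 2 = -9 + 2 = -7)
X(I) = -7
(4 + 1*u(-4, 5))*(X(3) - 4) = (4 + 1*9)*(-7 - 4) = (4 + 9)*(-11) = 13*(-11) = -143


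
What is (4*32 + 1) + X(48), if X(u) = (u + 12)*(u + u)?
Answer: 5889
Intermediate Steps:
X(u) = 2*u*(12 + u) (X(u) = (12 + u)*(2*u) = 2*u*(12 + u))
(4*32 + 1) + X(48) = (4*32 + 1) + 2*48*(12 + 48) = (128 + 1) + 2*48*60 = 129 + 5760 = 5889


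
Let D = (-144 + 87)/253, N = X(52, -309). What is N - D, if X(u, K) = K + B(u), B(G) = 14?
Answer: -74578/253 ≈ -294.77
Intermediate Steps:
X(u, K) = 14 + K (X(u, K) = K + 14 = 14 + K)
N = -295 (N = 14 - 309 = -295)
D = -57/253 (D = -57*1/253 = -57/253 ≈ -0.22530)
N - D = -295 - 1*(-57/253) = -295 + 57/253 = -74578/253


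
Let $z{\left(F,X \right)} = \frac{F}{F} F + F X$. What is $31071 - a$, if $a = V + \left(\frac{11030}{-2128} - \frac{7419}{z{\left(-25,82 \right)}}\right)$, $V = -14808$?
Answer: $\frac{101295206009}{2207800} \approx 45881.0$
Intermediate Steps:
$z{\left(F,X \right)} = F + F X$ ($z{\left(F,X \right)} = 1 F + F X = F + F X$)
$a = - \frac{32696652209}{2207800}$ ($a = -14808 - \left(\frac{5515}{1064} + 7419 \left(- \frac{1}{25 \left(1 + 82\right)}\right)\right) = -14808 - \left(\frac{5515}{1064} + \frac{7419}{\left(-25\right) 83}\right) = -14808 - \left(\frac{5515}{1064} + \frac{7419}{-2075}\right) = -14808 - \frac{3549809}{2207800} = - \frac{32696652209}{2207800} \approx -14810.0$)
$31071 - a = 31071 - - \frac{32696652209}{2207800} = 31071 + \frac{32696652209}{2207800} = \frac{101295206009}{2207800}$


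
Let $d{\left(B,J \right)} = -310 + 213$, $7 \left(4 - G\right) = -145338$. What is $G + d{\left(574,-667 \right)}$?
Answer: $\frac{144687}{7} \approx 20670.0$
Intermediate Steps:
$G = \frac{145366}{7}$ ($G = 4 - - \frac{145338}{7} = 4 + \frac{145338}{7} = \frac{145366}{7} \approx 20767.0$)
$d{\left(B,J \right)} = -97$
$G + d{\left(574,-667 \right)} = \frac{145366}{7} - 97 = \frac{144687}{7}$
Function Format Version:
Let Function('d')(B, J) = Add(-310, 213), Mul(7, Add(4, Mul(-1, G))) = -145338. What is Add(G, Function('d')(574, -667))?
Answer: Rational(144687, 7) ≈ 20670.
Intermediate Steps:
G = Rational(145366, 7) (G = Add(4, Mul(Rational(-1, 7), -145338)) = Add(4, Rational(145338, 7)) = Rational(145366, 7) ≈ 20767.)
Function('d')(B, J) = -97
Add(G, Function('d')(574, -667)) = Add(Rational(145366, 7), -97) = Rational(144687, 7)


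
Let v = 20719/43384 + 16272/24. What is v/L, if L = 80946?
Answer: 29435071/3511761264 ≈ 0.0083819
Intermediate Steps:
v = 29435071/43384 (v = 20719*(1/43384) + 16272*(1/24) = 20719/43384 + 678 = 29435071/43384 ≈ 678.48)
v/L = (29435071/43384)/80946 = (29435071/43384)*(1/80946) = 29435071/3511761264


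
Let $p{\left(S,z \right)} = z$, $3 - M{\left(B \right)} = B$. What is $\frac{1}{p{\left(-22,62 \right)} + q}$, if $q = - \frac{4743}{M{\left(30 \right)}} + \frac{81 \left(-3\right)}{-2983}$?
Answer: $\frac{8949}{2127608} \approx 0.0042061$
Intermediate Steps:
$M{\left(B \right)} = 3 - B$
$q = \frac{1572770}{8949}$ ($q = - \frac{4743}{3 - 30} + \frac{81 \left(-3\right)}{-2983} = - \frac{4743}{3 - 30} - - \frac{243}{2983} = - \frac{4743}{-27} + \frac{243}{2983} = \left(-4743\right) \left(- \frac{1}{27}\right) + \frac{243}{2983} = \frac{527}{3} + \frac{243}{2983} = \frac{1572770}{8949} \approx 175.75$)
$\frac{1}{p{\left(-22,62 \right)} + q} = \frac{1}{62 + \frac{1572770}{8949}} = \frac{1}{\frac{2127608}{8949}} = \frac{8949}{2127608}$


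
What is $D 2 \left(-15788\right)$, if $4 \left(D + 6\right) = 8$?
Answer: $126304$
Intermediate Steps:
$D = -4$ ($D = -6 + \frac{1}{4} \cdot 8 = -6 + 2 = -4$)
$D 2 \left(-15788\right) = \left(-4\right) 2 \left(-15788\right) = \left(-8\right) \left(-15788\right) = 126304$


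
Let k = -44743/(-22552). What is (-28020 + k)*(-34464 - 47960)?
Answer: 6510077245991/2819 ≈ 2.3094e+9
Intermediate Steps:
k = 44743/22552 (k = -44743*(-1/22552) = 44743/22552 ≈ 1.9840)
(-28020 + k)*(-34464 - 47960) = (-28020 + 44743/22552)*(-34464 - 47960) = -631862297/22552*(-82424) = 6510077245991/2819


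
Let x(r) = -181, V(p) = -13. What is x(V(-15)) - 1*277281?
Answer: -277462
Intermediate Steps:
x(V(-15)) - 1*277281 = -181 - 1*277281 = -181 - 277281 = -277462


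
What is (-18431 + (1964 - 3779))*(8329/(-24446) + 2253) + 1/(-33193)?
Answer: -18503720541748374/405718039 ≈ -4.5607e+7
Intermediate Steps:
(-18431 + (1964 - 3779))*(8329/(-24446) + 2253) + 1/(-33193) = (-18431 - 1815)*(8329*(-1/24446) + 2253) - 1/33193 = -20246*(-8329/24446 + 2253) - 1/33193 = -20246*55068509/24446 - 1/33193 = -557458516607/12223 - 1/33193 = -18503720541748374/405718039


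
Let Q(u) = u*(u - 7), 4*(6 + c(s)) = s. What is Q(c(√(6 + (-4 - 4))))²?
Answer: 385241/64 - 11837*I*√2/16 ≈ 6019.4 - 1046.3*I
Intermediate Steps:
c(s) = -6 + s/4
Q(u) = u*(-7 + u)
Q(c(√(6 + (-4 - 4))))² = ((-6 + √(6 + (-4 - 4))/4)*(-7 + (-6 + √(6 + (-4 - 4))/4)))² = ((-6 + √(6 - 8)/4)*(-7 + (-6 + √(6 - 8)/4)))² = ((-6 + √(-2)/4)*(-7 + (-6 + √(-2)/4)))² = ((-6 + (I*√2)/4)*(-7 + (-6 + (I*√2)/4)))² = ((-6 + I*√2/4)*(-7 + (-6 + I*√2/4)))² = ((-6 + I*√2/4)*(-13 + I*√2/4))² = ((-13 + I*√2/4)*(-6 + I*√2/4))² = (-13 + I*√2/4)²*(-6 + I*√2/4)²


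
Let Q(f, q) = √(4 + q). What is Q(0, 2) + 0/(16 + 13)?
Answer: √6 ≈ 2.4495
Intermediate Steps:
Q(0, 2) + 0/(16 + 13) = √(4 + 2) + 0/(16 + 13) = √6 + 0/29 = √6 + (1/29)*0 = √6 + 0 = √6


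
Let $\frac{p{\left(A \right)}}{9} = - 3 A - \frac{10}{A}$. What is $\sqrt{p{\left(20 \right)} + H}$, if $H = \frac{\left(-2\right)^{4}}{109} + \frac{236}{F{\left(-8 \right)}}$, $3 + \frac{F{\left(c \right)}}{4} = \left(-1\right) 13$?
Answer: $\frac{i \sqrt{104180347}}{436} \approx 23.41 i$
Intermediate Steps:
$F{\left(c \right)} = -64$ ($F{\left(c \right)} = -12 + 4 \left(\left(-1\right) 13\right) = -12 + 4 \left(-13\right) = -12 - 52 = -64$)
$p{\left(A \right)} = - \frac{90}{A} - 27 A$ ($p{\left(A \right)} = 9 \left(- 3 A - \frac{10}{A}\right) = 9 \left(- \frac{10}{A} - 3 A\right) = - \frac{90}{A} - 27 A$)
$H = - \frac{6175}{1744}$ ($H = \frac{\left(-2\right)^{4}}{109} + \frac{236}{-64} = 16 \cdot \frac{1}{109} + 236 \left(- \frac{1}{64}\right) = \frac{16}{109} - \frac{59}{16} = - \frac{6175}{1744} \approx -3.5407$)
$\sqrt{p{\left(20 \right)} + H} = \sqrt{\left(- \frac{90}{20} - 540\right) - \frac{6175}{1744}} = \sqrt{\left(\left(-90\right) \frac{1}{20} - 540\right) - \frac{6175}{1744}} = \sqrt{\left(- \frac{9}{2} - 540\right) - \frac{6175}{1744}} = \sqrt{- \frac{1089}{2} - \frac{6175}{1744}} = \sqrt{- \frac{955783}{1744}} = \frac{i \sqrt{104180347}}{436}$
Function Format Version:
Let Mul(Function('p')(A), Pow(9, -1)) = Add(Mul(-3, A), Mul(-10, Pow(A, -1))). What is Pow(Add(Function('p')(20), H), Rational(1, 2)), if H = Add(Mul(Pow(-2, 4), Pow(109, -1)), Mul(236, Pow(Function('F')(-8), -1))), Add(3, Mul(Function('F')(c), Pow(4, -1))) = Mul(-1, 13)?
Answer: Mul(Rational(1, 436), I, Pow(104180347, Rational(1, 2))) ≈ Mul(23.410, I)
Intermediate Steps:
Function('F')(c) = -64 (Function('F')(c) = Add(-12, Mul(4, Mul(-1, 13))) = Add(-12, Mul(4, -13)) = Add(-12, -52) = -64)
Function('p')(A) = Add(Mul(-90, Pow(A, -1)), Mul(-27, A)) (Function('p')(A) = Mul(9, Add(Mul(-3, A), Mul(-10, Pow(A, -1)))) = Mul(9, Add(Mul(-10, Pow(A, -1)), Mul(-3, A))) = Add(Mul(-90, Pow(A, -1)), Mul(-27, A)))
H = Rational(-6175, 1744) (H = Add(Mul(Pow(-2, 4), Pow(109, -1)), Mul(236, Pow(-64, -1))) = Add(Mul(16, Rational(1, 109)), Mul(236, Rational(-1, 64))) = Add(Rational(16, 109), Rational(-59, 16)) = Rational(-6175, 1744) ≈ -3.5407)
Pow(Add(Function('p')(20), H), Rational(1, 2)) = Pow(Add(Add(Mul(-90, Pow(20, -1)), Mul(-27, 20)), Rational(-6175, 1744)), Rational(1, 2)) = Pow(Add(Add(Mul(-90, Rational(1, 20)), -540), Rational(-6175, 1744)), Rational(1, 2)) = Pow(Add(Add(Rational(-9, 2), -540), Rational(-6175, 1744)), Rational(1, 2)) = Pow(Add(Rational(-1089, 2), Rational(-6175, 1744)), Rational(1, 2)) = Pow(Rational(-955783, 1744), Rational(1, 2)) = Mul(Rational(1, 436), I, Pow(104180347, Rational(1, 2)))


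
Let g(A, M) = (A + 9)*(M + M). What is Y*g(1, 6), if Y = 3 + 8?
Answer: 1320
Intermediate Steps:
g(A, M) = 2*M*(9 + A) (g(A, M) = (9 + A)*(2*M) = 2*M*(9 + A))
Y = 11
Y*g(1, 6) = 11*(2*6*(9 + 1)) = 11*(2*6*10) = 11*120 = 1320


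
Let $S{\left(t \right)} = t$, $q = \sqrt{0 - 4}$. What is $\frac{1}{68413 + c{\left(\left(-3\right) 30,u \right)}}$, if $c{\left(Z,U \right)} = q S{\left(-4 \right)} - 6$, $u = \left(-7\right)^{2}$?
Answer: $\frac{68407}{4679517713} + \frac{8 i}{4679517713} \approx 1.4618 \cdot 10^{-5} + 1.7096 \cdot 10^{-9} i$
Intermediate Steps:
$u = 49$
$q = 2 i$ ($q = \sqrt{-4} = 2 i \approx 2.0 i$)
$c{\left(Z,U \right)} = -6 - 8 i$ ($c{\left(Z,U \right)} = 2 i \left(-4\right) - 6 = - 8 i - 6 = -6 - 8 i$)
$\frac{1}{68413 + c{\left(\left(-3\right) 30,u \right)}} = \frac{1}{68413 - \left(6 + 8 i\right)} = \frac{1}{68407 - 8 i} = \frac{68407 + 8 i}{4679517713}$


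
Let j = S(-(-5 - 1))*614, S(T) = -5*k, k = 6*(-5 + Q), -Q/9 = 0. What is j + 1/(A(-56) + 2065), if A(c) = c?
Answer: 185028901/2009 ≈ 92100.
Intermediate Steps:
Q = 0 (Q = -9*0 = 0)
k = -30 (k = 6*(-5 + 0) = 6*(-5) = -30)
S(T) = 150 (S(T) = -5*(-30) = 150)
j = 92100 (j = 150*614 = 92100)
j + 1/(A(-56) + 2065) = 92100 + 1/(-56 + 2065) = 92100 + 1/2009 = 185028901/2009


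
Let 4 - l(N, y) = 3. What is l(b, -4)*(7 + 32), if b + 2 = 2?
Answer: 39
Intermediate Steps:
b = 0 (b = -2 + 2 = 0)
l(N, y) = 1 (l(N, y) = 4 - 1*3 = 4 - 3 = 1)
l(b, -4)*(7 + 32) = 1*(7 + 32) = 1*39 = 39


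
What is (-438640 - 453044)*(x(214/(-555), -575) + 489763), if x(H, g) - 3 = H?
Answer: -80792489992848/185 ≈ -4.3672e+11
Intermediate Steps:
x(H, g) = 3 + H
(-438640 - 453044)*(x(214/(-555), -575) + 489763) = (-438640 - 453044)*((3 + 214/(-555)) + 489763) = -891684*((3 + 214*(-1/555)) + 489763) = -891684*((3 - 214/555) + 489763) = -891684*(1451/555 + 489763) = -891684*271819916/555 = -80792489992848/185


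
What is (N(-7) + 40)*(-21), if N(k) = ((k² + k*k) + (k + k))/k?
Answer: -588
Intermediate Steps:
N(k) = (2*k + 2*k²)/k (N(k) = ((k² + k²) + 2*k)/k = (2*k² + 2*k)/k = (2*k + 2*k²)/k)
(N(-7) + 40)*(-21) = ((2 + 2*(-7)) + 40)*(-21) = ((2 - 14) + 40)*(-21) = (-12 + 40)*(-21) = 28*(-21) = -588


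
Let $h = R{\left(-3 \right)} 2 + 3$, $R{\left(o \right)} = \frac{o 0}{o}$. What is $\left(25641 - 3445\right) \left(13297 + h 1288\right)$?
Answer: $380905556$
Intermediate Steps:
$R{\left(o \right)} = 0$ ($R{\left(o \right)} = \frac{0}{o} = 0$)
$h = 3$ ($h = 0 \cdot 2 + 3 = 0 + 3 = 3$)
$\left(25641 - 3445\right) \left(13297 + h 1288\right) = \left(25641 - 3445\right) \left(13297 + 3 \cdot 1288\right) = 22196 \left(13297 + 3864\right) = 22196 \cdot 17161 = 380905556$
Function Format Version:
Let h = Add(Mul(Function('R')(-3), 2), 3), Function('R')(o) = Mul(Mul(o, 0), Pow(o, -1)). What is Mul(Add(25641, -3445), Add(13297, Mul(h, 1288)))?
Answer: 380905556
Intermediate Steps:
Function('R')(o) = 0 (Function('R')(o) = Mul(0, Pow(o, -1)) = 0)
h = 3 (h = Add(Mul(0, 2), 3) = Add(0, 3) = 3)
Mul(Add(25641, -3445), Add(13297, Mul(h, 1288))) = Mul(Add(25641, -3445), Add(13297, Mul(3, 1288))) = Mul(22196, Add(13297, 3864)) = Mul(22196, 17161) = 380905556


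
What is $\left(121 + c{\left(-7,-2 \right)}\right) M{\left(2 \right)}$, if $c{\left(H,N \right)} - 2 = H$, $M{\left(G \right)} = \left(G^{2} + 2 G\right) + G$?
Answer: $1160$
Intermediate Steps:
$M{\left(G \right)} = G^{2} + 3 G$
$c{\left(H,N \right)} = 2 + H$
$\left(121 + c{\left(-7,-2 \right)}\right) M{\left(2 \right)} = \left(121 + \left(2 - 7\right)\right) 2 \left(3 + 2\right) = \left(121 - 5\right) 2 \cdot 5 = 116 \cdot 10 = 1160$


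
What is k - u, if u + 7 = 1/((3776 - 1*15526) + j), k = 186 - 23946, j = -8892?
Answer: -490309425/20642 ≈ -23753.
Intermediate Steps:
k = -23760
u = -144495/20642 (u = -7 + 1/((3776 - 1*15526) - 8892) = -7 + 1/((3776 - 15526) - 8892) = -7 + 1/(-11750 - 8892) = -7 + 1/(-20642) = -7 - 1/20642 = -144495/20642 ≈ -7.0000)
k - u = -23760 - 1*(-144495/20642) = -23760 + 144495/20642 = -490309425/20642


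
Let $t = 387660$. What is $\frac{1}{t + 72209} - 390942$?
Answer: $- \frac{179782106597}{459869} \approx -3.9094 \cdot 10^{5}$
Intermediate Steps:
$\frac{1}{t + 72209} - 390942 = \frac{1}{387660 + 72209} - 390942 = \frac{1}{459869} - 390942 = - \frac{179782106597}{459869}$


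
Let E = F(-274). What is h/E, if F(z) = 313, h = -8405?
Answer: -8405/313 ≈ -26.853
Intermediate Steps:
E = 313
h/E = -8405/313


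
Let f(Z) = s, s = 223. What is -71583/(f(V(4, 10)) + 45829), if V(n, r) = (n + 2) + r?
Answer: -71583/46052 ≈ -1.5544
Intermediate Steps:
V(n, r) = 2 + n + r (V(n, r) = (2 + n) + r = 2 + n + r)
f(Z) = 223
-71583/(f(V(4, 10)) + 45829) = -71583/(223 + 45829) = -71583/46052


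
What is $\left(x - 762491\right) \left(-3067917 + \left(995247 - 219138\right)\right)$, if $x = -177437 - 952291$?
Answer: $4336602641952$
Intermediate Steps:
$x = -1129728$ ($x = -177437 - 952291 = -1129728$)
$\left(x - 762491\right) \left(-3067917 + \left(995247 - 219138\right)\right) = \left(-1129728 - 762491\right) \left(-3067917 + \left(995247 - 219138\right)\right) = - 1892219 \left(-3067917 + 776109\right) = \left(-1892219\right) \left(-2291808\right) = 4336602641952$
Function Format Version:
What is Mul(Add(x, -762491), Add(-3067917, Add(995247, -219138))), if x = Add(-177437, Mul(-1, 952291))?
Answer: 4336602641952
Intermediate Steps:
x = -1129728 (x = Add(-177437, -952291) = -1129728)
Mul(Add(x, -762491), Add(-3067917, Add(995247, -219138))) = Mul(Add(-1129728, -762491), Add(-3067917, Add(995247, -219138))) = Mul(-1892219, Add(-3067917, 776109)) = Mul(-1892219, -2291808) = 4336602641952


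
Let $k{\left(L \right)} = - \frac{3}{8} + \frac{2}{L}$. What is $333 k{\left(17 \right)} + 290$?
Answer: $\frac{27785}{136} \approx 204.3$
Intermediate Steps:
$k{\left(L \right)} = - \frac{3}{8} + \frac{2}{L}$ ($k{\left(L \right)} = \left(-3\right) \frac{1}{8} + \frac{2}{L} = - \frac{3}{8} + \frac{2}{L}$)
$333 k{\left(17 \right)} + 290 = 333 \left(- \frac{3}{8} + \frac{2}{17}\right) + 290 = 333 \left(- \frac{35}{136}\right) + 290 = - \frac{11655}{136} + 290 = \frac{27785}{136}$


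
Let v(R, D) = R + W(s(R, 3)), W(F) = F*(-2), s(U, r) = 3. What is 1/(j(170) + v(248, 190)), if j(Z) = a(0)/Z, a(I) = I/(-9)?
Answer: 1/242 ≈ 0.0041322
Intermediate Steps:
a(I) = -I/9 (a(I) = I*(-1/9) = -I/9)
W(F) = -2*F
v(R, D) = -6 + R (v(R, D) = R - 2*3 = R - 6 = -6 + R)
j(Z) = 0 (j(Z) = (-1/9*0)/Z = 0/Z = 0)
1/(j(170) + v(248, 190)) = 1/(0 + (-6 + 248)) = 1/(0 + 242) = 1/242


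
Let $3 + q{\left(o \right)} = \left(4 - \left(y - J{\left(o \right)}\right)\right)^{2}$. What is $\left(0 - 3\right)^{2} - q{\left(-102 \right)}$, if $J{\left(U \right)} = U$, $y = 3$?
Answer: $-10189$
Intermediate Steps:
$q{\left(o \right)} = -3 + \left(1 + o\right)^{2}$ ($q{\left(o \right)} = -3 + \left(4 + \left(o - 3\right)\right)^{2} = -3 + \left(4 + \left(-3 + o\right)\right)^{2} = -3 + \left(1 + o\right)^{2}$)
$\left(0 - 3\right)^{2} - q{\left(-102 \right)} = \left(0 - 3\right)^{2} - \left(-3 + \left(1 - 102\right)^{2}\right) = \left(-3\right)^{2} - \left(-3 + \left(-101\right)^{2}\right) = 9 - \left(-3 + 10201\right) = 9 - 10198 = -10189$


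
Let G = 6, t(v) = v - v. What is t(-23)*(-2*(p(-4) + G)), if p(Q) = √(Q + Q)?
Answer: 0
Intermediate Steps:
t(v) = 0
p(Q) = √2*√Q (p(Q) = √(2*Q) = √2*√Q)
t(-23)*(-2*(p(-4) + G)) = 0*(-2*(√2*√(-4) + 6)) = 0*(-2*(√2*(2*I) + 6)) = 0*(-2*(2*I*√2 + 6)) = 0*(-2*(6 + 2*I*√2)) = 0*(-12 - 4*I*√2) = 0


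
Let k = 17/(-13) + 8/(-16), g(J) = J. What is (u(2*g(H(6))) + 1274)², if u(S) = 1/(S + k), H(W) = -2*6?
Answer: 730730909584/450241 ≈ 1.6230e+6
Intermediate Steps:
H(W) = -12
k = -47/26 (k = 17*(-1/13) + 8*(-1/16) = -17/13 - ½ = -47/26 ≈ -1.8077)
u(S) = 1/(-47/26 + S) (u(S) = 1/(S - 47/26) = 1/(-47/26 + S))
(u(2*g(H(6))) + 1274)² = (26/(-47 + 26*(2*(-12))) + 1274)² = (26/(-47 + 26*(-24)) + 1274)² = (26/(-47 - 624) + 1274)² = (26/(-671) + 1274)² = (26*(-1/671) + 1274)² = (-26/671 + 1274)² = (854828/671)² = 730730909584/450241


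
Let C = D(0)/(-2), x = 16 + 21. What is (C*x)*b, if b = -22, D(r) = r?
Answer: 0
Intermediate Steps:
x = 37
C = 0 (C = 0/(-2) = 0*(-1/2) = 0)
(C*x)*b = (0*37)*(-22) = 0*(-22) = 0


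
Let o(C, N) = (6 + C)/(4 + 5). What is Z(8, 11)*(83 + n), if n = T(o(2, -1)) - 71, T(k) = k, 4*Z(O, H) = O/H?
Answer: 232/99 ≈ 2.3434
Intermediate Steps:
o(C, N) = 2/3 + C/9 (o(C, N) = (6 + C)/9 = (6 + C)*(1/9) = 2/3 + C/9)
Z(O, H) = O/(4*H) (Z(O, H) = (O/H)/4 = O/(4*H))
n = -631/9 (n = (2/3 + (1/9)*2) - 71 = (2/3 + 2/9) - 71 = 8/9 - 71 = -631/9 ≈ -70.111)
Z(8, 11)*(83 + n) = ((1/4)*8/11)*(83 - 631/9) = ((1/4)*8*(1/11))*(116/9) = (2/11)*(116/9) = 232/99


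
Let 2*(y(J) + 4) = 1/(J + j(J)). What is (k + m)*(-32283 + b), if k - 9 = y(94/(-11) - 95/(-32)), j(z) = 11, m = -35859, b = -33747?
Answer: 4519430613300/1909 ≈ 2.3674e+9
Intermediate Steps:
y(J) = -4 + 1/(2*(11 + J)) (y(J) = -4 + 1/(2*(J + 11)) = -4 + 1/(2*(11 + J)))
k = 9721/1909 (k = 9 + (-87 - 8*(94/(-11) - 95/(-32)))/(2*(11 + (94/(-11) - 95/(-32)))) = 9 + (-87 - 8*(94*(-1/11) - 95*(-1/32)))/(2*(11 + (94*(-1/11) - 95*(-1/32)))) = 9 + (-87 - 8*(-94/11 + 95/32))/(2*(11 + (-94/11 + 95/32))) = 9 + (-87 - 8*(-1963/352))/(2*(11 - 1963/352)) = 9 + (-87 + 1963/44)/(2*(1909/352)) = 9 + (½)*(352/1909)*(-1865/44) = 9 - 7460/1909 = 9721/1909 ≈ 5.0922)
(k + m)*(-32283 + b) = (9721/1909 - 35859)*(-32283 - 33747) = -68445110/1909*(-66030) = 4519430613300/1909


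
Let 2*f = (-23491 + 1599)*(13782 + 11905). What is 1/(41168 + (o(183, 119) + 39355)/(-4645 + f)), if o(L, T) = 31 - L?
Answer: 281174547/11575393711693 ≈ 2.4291e-5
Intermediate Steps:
f = -281169902 (f = ((-23491 + 1599)*(13782 + 11905))/2 = (-21892*25687)/2 = (1/2)*(-562339804) = -281169902)
1/(41168 + (o(183, 119) + 39355)/(-4645 + f)) = 1/(41168 + ((31 - 1*183) + 39355)/(-4645 - 281169902)) = 1/(41168 + ((31 - 183) + 39355)/(-281174547)) = 1/(41168 + (-152 + 39355)*(-1/281174547)) = 1/(41168 + 39203*(-1/281174547)) = 1/(41168 - 39203/281174547) = 1/(11575393711693/281174547) = 281174547/11575393711693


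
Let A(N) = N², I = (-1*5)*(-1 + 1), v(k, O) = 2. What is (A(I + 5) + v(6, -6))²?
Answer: 729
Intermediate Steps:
I = 0 (I = -5*0 = 0)
(A(I + 5) + v(6, -6))² = ((0 + 5)² + 2)² = (5² + 2)² = (25 + 2)² = 27² = 729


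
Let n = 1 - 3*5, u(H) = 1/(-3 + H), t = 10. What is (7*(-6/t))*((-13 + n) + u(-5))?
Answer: 4557/40 ≈ 113.93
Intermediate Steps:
n = -14 (n = 1 - 15 = -14)
(7*(-6/t))*((-13 + n) + u(-5)) = (7*(-6/10))*((-13 - 14) + 1/(-3 - 5)) = (7*(-6*⅒))*(-27 + 1/(-8)) = (7*(-⅗))*(-27 - ⅛) = -21/5*(-217/8) = 4557/40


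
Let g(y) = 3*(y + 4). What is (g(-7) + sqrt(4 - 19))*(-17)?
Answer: 153 - 17*I*sqrt(15) ≈ 153.0 - 65.841*I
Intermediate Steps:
g(y) = 12 + 3*y (g(y) = 3*(4 + y) = 12 + 3*y)
(g(-7) + sqrt(4 - 19))*(-17) = ((12 + 3*(-7)) + sqrt(4 - 19))*(-17) = ((12 - 21) + sqrt(-15))*(-17) = (-9 + I*sqrt(15))*(-17) = 153 - 17*I*sqrt(15)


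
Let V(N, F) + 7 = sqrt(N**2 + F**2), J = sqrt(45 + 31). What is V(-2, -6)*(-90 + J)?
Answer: 2*(7 - 2*sqrt(10))*(45 - sqrt(19)) ≈ 54.902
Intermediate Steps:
J = 2*sqrt(19) (J = sqrt(76) = 2*sqrt(19) ≈ 8.7178)
V(N, F) = -7 + sqrt(F**2 + N**2) (V(N, F) = -7 + sqrt(N**2 + F**2) = -7 + sqrt(F**2 + N**2))
V(-2, -6)*(-90 + J) = (-7 + sqrt((-6)**2 + (-2)**2))*(-90 + 2*sqrt(19)) = (-7 + sqrt(36 + 4))*(-90 + 2*sqrt(19)) = (-7 + sqrt(40))*(-90 + 2*sqrt(19)) = (-7 + 2*sqrt(10))*(-90 + 2*sqrt(19)) = (-90 + 2*sqrt(19))*(-7 + 2*sqrt(10))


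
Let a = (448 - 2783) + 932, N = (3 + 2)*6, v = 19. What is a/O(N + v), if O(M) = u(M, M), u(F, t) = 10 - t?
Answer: 1403/39 ≈ 35.974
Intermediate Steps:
N = 30 (N = 5*6 = 30)
O(M) = 10 - M
a = -1403 (a = -2335 + 932 = -1403)
a/O(N + v) = -1403/(10 - (30 + 19)) = -1403/(10 - 1*49) = -1403/(10 - 49) = -1403/(-39) = -1403*(-1/39) = 1403/39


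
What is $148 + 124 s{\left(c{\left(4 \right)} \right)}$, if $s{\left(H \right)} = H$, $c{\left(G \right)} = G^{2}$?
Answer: $2132$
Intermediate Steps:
$148 + 124 s{\left(c{\left(4 \right)} \right)} = 148 + 124 \cdot 4^{2} = 148 + 124 \cdot 16 = 148 + 1984 = 2132$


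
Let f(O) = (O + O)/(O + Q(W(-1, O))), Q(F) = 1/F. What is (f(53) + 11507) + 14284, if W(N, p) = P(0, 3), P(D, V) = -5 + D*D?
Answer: 3404677/132 ≈ 25793.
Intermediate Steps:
P(D, V) = -5 + D**2
W(N, p) = -5 (W(N, p) = -5 + 0**2 = -5 + 0 = -5)
f(O) = 2*O/(-1/5 + O) (f(O) = (O + O)/(O + 1/(-5)) = (2*O)/(O - 1/5) = (2*O)/(-1/5 + O) = 2*O/(-1/5 + O))
(f(53) + 11507) + 14284 = (10*53/(-1 + 5*53) + 11507) + 14284 = (10*53/(-1 + 265) + 11507) + 14284 = (10*53/264 + 11507) + 14284 = (10*53*(1/264) + 11507) + 14284 = (265/132 + 11507) + 14284 = 1519189/132 + 14284 = 3404677/132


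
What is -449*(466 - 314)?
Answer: -68248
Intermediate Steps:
-449*(466 - 314) = -449*152 = -68248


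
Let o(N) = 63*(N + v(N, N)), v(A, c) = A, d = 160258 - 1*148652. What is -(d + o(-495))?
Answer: 50764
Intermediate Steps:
d = 11606 (d = 160258 - 148652 = 11606)
o(N) = 126*N (o(N) = 63*(N + N) = 63*(2*N) = 126*N)
-(d + o(-495)) = -(11606 + 126*(-495)) = -(11606 - 62370) = -1*(-50764) = 50764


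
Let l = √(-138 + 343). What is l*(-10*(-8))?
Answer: 80*√205 ≈ 1145.4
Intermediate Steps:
l = √205 ≈ 14.318
l*(-10*(-8)) = √205*(-10*(-8)) = √205*80 = 80*√205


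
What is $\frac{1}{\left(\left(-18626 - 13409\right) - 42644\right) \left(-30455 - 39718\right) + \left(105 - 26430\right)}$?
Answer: $\frac{1}{5240423142} \approx 1.9082 \cdot 10^{-10}$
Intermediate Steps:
$\frac{1}{\left(\left(-18626 - 13409\right) - 42644\right) \left(-30455 - 39718\right) + \left(105 - 26430\right)} = \frac{1}{\left(\left(-18626 - 13409\right) - 42644\right) \left(-70173\right) - 26325} = \frac{1}{\left(-32035 - 42644\right) \left(-70173\right) - 26325} = \frac{1}{\left(-74679\right) \left(-70173\right) - 26325} = \frac{1}{5240449467 - 26325} = \frac{1}{5240423142}$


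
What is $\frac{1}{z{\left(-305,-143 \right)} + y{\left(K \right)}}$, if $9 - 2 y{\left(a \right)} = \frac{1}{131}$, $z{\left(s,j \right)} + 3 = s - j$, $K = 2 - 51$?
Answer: $- \frac{131}{21026} \approx -0.0062304$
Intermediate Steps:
$K = -49$
$z{\left(s,j \right)} = -3 + s - j$ ($z{\left(s,j \right)} = -3 - \left(j - s\right) = -3 + s - j$)
$y{\left(a \right)} = \frac{589}{131}$ ($y{\left(a \right)} = \frac{9}{2} - \frac{1}{2 \cdot 131} = \frac{9}{2} - \frac{1}{262} = \frac{589}{131}$)
$\frac{1}{z{\left(-305,-143 \right)} + y{\left(K \right)}} = \frac{1}{\left(-3 - 305 - -143\right) + \frac{589}{131}} = \frac{1}{\left(-3 - 305 + 143\right) + \frac{589}{131}} = \frac{1}{-165 + \frac{589}{131}} = \frac{1}{- \frac{21026}{131}} = - \frac{131}{21026}$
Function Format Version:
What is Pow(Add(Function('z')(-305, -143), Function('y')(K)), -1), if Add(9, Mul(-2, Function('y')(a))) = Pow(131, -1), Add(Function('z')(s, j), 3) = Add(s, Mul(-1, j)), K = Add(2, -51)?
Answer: Rational(-131, 21026) ≈ -0.0062304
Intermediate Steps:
K = -49
Function('z')(s, j) = Add(-3, s, Mul(-1, j)) (Function('z')(s, j) = Add(-3, Add(s, Mul(-1, j))) = Add(-3, s, Mul(-1, j)))
Function('y')(a) = Rational(589, 131) (Function('y')(a) = Add(Rational(9, 2), Mul(Rational(-1, 2), Pow(131, -1))) = Add(Rational(9, 2), Mul(Rational(-1, 2), Rational(1, 131))) = Add(Rational(9, 2), Rational(-1, 262)) = Rational(589, 131))
Pow(Add(Function('z')(-305, -143), Function('y')(K)), -1) = Pow(Add(Add(-3, -305, Mul(-1, -143)), Rational(589, 131)), -1) = Pow(Add(Add(-3, -305, 143), Rational(589, 131)), -1) = Pow(Add(-165, Rational(589, 131)), -1) = Pow(Rational(-21026, 131), -1) = Rational(-131, 21026)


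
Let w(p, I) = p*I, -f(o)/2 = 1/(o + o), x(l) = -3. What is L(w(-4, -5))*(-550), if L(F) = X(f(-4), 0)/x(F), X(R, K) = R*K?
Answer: 0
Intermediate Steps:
f(o) = -1/o (f(o) = -2/(o + o) = -2*1/(2*o) = -1/o)
X(R, K) = K*R
w(p, I) = I*p
L(F) = 0 (L(F) = (0*(-1/(-4)))/(-3) = (0*(-1*(-¼)))*(-⅓) = (0*(¼))*(-⅓) = 0*(-⅓) = 0)
L(w(-4, -5))*(-550) = 0*(-550) = 0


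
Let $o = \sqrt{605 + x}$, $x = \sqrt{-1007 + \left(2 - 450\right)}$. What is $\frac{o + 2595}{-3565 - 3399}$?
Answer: $- \frac{2595}{6964} - \frac{\sqrt{605 + i \sqrt{1455}}}{6964} \approx -0.37616 - 0.00011129 i$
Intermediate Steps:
$x = i \sqrt{1455}$ ($x = \sqrt{-1007 + \left(2 - 450\right)} = \sqrt{-1007 - 448} = \sqrt{-1455} = i \sqrt{1455} \approx 38.144 i$)
$o = \sqrt{605 + i \sqrt{1455}} \approx 24.609 + 0.77501 i$
$\frac{o + 2595}{-3565 - 3399} = \frac{\sqrt{605 + i \sqrt{1455}} + 2595}{-3565 - 3399} = \frac{2595 + \sqrt{605 + i \sqrt{1455}}}{-6964} = \left(2595 + \sqrt{605 + i \sqrt{1455}}\right) \left(- \frac{1}{6964}\right) = - \frac{2595}{6964} - \frac{\sqrt{605 + i \sqrt{1455}}}{6964}$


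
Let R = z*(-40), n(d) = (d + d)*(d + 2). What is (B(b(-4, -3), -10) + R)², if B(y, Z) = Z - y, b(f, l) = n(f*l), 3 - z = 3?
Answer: 119716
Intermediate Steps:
n(d) = 2*d*(2 + d) (n(d) = (2*d)*(2 + d) = 2*d*(2 + d))
z = 0 (z = 3 - 1*3 = 3 - 3 = 0)
b(f, l) = 2*f*l*(2 + f*l) (b(f, l) = 2*(f*l)*(2 + f*l) = 2*f*l*(2 + f*l))
R = 0 (R = 0*(-40) = 0)
(B(b(-4, -3), -10) + R)² = ((-10 - 2*(-4)*(-3)*(2 - 4*(-3))) + 0)² = ((-10 - 2*(-4)*(-3)*(2 + 12)) + 0)² = ((-10 - 2*(-4)*(-3)*14) + 0)² = ((-10 - 1*336) + 0)² = ((-10 - 336) + 0)² = (-346 + 0)² = (-346)² = 119716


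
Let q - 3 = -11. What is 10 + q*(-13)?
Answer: 114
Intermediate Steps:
q = -8 (q = 3 - 11 = -8)
10 + q*(-13) = 10 - 8*(-13) = 10 + 104 = 114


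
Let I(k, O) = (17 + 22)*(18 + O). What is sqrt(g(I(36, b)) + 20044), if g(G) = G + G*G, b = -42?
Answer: 2*sqrt(223801) ≈ 946.15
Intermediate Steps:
I(k, O) = 702 + 39*O (I(k, O) = 39*(18 + O) = 702 + 39*O)
g(G) = G + G**2
sqrt(g(I(36, b)) + 20044) = sqrt((702 + 39*(-42))*(1 + (702 + 39*(-42))) + 20044) = sqrt((702 - 1638)*(1 + (702 - 1638)) + 20044) = sqrt(-936*(1 - 936) + 20044) = sqrt(-936*(-935) + 20044) = sqrt(875160 + 20044) = sqrt(895204) = 2*sqrt(223801)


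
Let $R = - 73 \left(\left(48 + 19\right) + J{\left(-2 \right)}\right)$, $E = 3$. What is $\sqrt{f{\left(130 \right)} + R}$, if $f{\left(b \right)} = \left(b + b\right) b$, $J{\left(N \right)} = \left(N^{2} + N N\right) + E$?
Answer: $\sqrt{28106} \approx 167.65$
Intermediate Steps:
$J{\left(N \right)} = 3 + 2 N^{2}$ ($J{\left(N \right)} = \left(N^{2} + N N\right) + 3 = \left(N^{2} + N^{2}\right) + 3 = 2 N^{2} + 3 = 3 + 2 N^{2}$)
$f{\left(b \right)} = 2 b^{2}$ ($f{\left(b \right)} = 2 b b = 2 b^{2}$)
$R = -5694$ ($R = - 73 \left(\left(48 + 19\right) + \left(3 + 2 \left(-2\right)^{2}\right)\right) = - 73 \left(67 + \left(3 + 2 \cdot 4\right)\right) = - 73 \left(67 + \left(3 + 8\right)\right) = - 73 \left(67 + 11\right) = \left(-73\right) 78 = -5694$)
$\sqrt{f{\left(130 \right)} + R} = \sqrt{2 \cdot 130^{2} - 5694} = \sqrt{2 \cdot 16900 - 5694} = \sqrt{33800 - 5694} = \sqrt{28106}$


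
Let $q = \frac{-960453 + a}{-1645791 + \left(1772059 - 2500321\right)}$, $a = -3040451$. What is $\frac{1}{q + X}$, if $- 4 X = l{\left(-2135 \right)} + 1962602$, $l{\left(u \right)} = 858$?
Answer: $- \frac{2374053}{1165335524941} \approx -2.0372 \cdot 10^{-6}$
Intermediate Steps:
$X = -490865$ ($X = - \frac{858 + 1962602}{4} = \left(- \frac{1}{4}\right) 1963460 = -490865$)
$q = \frac{4000904}{2374053}$ ($q = \frac{-960453 - 3040451}{-1645791 + \left(1772059 - 2500321\right)} = - \frac{4000904}{-1645791 + \left(1772059 - 2500321\right)} = - \frac{4000904}{-1645791 - 728262} = - \frac{4000904}{-2374053} = \left(-4000904\right) \left(- \frac{1}{2374053}\right) = \frac{4000904}{2374053} \approx 1.6853$)
$\frac{1}{q + X} = \frac{1}{\frac{4000904}{2374053} - 490865} = \frac{1}{- \frac{1165335524941}{2374053}} = - \frac{2374053}{1165335524941}$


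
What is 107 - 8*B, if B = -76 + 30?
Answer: 475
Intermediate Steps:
B = -46
107 - 8*B = 107 - 8*(-46) = 107 + 368 = 475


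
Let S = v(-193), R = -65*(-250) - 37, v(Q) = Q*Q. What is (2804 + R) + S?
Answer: 56266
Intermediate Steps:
v(Q) = Q**2
R = 16213 (R = 16250 - 37 = 16213)
S = 37249 (S = (-193)**2 = 37249)
(2804 + R) + S = (2804 + 16213) + 37249 = 19017 + 37249 = 56266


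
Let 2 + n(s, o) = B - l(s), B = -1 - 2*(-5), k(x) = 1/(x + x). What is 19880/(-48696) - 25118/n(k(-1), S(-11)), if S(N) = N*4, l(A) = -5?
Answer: -8495727/4058 ≈ -2093.6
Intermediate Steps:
k(x) = 1/(2*x)
S(N) = 4*N
B = 9 (B = -1 + 10 = 9)
n(s, o) = 12 (n(s, o) = -2 + (9 - 1*(-5)) = -2 + (9 + 5) = -2 + 14 = 12)
19880/(-48696) - 25118/n(k(-1), S(-11)) = 19880/(-48696) - 25118/12 = 19880*(-1/48696) - 25118*1/12 = -2485/6087 - 12559/6 = -8495727/4058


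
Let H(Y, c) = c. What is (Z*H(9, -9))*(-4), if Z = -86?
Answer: -3096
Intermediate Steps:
(Z*H(9, -9))*(-4) = -86*(-9)*(-4) = 774*(-4) = -3096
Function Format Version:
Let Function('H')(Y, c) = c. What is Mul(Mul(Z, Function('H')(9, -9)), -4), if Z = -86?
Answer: -3096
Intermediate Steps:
Mul(Mul(Z, Function('H')(9, -9)), -4) = Mul(Mul(-86, -9), -4) = Mul(774, -4) = -3096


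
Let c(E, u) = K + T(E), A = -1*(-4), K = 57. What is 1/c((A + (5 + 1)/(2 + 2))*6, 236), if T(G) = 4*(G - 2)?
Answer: 1/181 ≈ 0.0055249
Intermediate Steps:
T(G) = -8 + 4*G (T(G) = 4*(-2 + G) = -8 + 4*G)
A = 4
c(E, u) = 49 + 4*E (c(E, u) = 57 + (-8 + 4*E) = 49 + 4*E)
1/c((A + (5 + 1)/(2 + 2))*6, 236) = 1/(49 + 4*((4 + (5 + 1)/(2 + 2))*6)) = 1/(49 + 4*((4 + 6/4)*6)) = 1/(49 + 4*((4 + 6*(1/4))*6)) = 1/(49 + 4*((4 + 3/2)*6)) = 1/(49 + 4*((11/2)*6)) = 1/(49 + 4*33) = 1/(49 + 132) = 1/181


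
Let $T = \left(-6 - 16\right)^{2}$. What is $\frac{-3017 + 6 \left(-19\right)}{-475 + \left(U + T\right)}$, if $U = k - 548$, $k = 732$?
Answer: $- \frac{3131}{193} \approx -16.223$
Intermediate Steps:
$U = 184$ ($U = 732 - 548 = 184$)
$T = 484$ ($T = \left(-22\right)^{2} = 484$)
$\frac{-3017 + 6 \left(-19\right)}{-475 + \left(U + T\right)} = \frac{-3017 + 6 \left(-19\right)}{-475 + \left(184 + 484\right)} = \frac{-3017 - 114}{-475 + 668} = - \frac{3131}{193}$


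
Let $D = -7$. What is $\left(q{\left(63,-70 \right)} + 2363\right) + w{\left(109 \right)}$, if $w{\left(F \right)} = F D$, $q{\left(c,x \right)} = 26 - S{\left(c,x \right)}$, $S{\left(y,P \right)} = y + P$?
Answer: $1633$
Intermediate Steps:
$S{\left(y,P \right)} = P + y$
$q{\left(c,x \right)} = 26 - c - x$ ($q{\left(c,x \right)} = 26 - \left(x + c\right) = 26 - \left(c + x\right) = 26 - c - x$)
$w{\left(F \right)} = - 7 F$ ($w{\left(F \right)} = F \left(-7\right) = - 7 F$)
$\left(q{\left(63,-70 \right)} + 2363\right) + w{\left(109 \right)} = \left(\left(26 - 63 - -70\right) + 2363\right) - 763 = \left(\left(26 - 63 + 70\right) + 2363\right) - 763 = \left(33 + 2363\right) - 763 = 2396 - 763 = 1633$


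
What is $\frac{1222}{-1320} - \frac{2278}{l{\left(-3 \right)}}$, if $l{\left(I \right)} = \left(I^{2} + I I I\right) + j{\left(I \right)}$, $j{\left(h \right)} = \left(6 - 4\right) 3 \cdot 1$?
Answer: $\frac{124679}{660} \approx 188.91$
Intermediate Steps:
$j{\left(h \right)} = 6$ ($j{\left(h \right)} = \left(6 - 4\right) 3 \cdot 1 = 2 \cdot 3 \cdot 1 = 6 \cdot 1 = 6$)
$l{\left(I \right)} = 6 + I^{2} + I^{3}$ ($l{\left(I \right)} = \left(I^{2} + I I I\right) + 6 = \left(I^{2} + I^{2} I\right) + 6 = \left(I^{2} + I^{3}\right) + 6 = 6 + I^{2} + I^{3}$)
$\frac{1222}{-1320} - \frac{2278}{l{\left(-3 \right)}} = \frac{1222}{-1320} - \frac{2278}{6 + \left(-3\right)^{2} + \left(-3\right)^{3}} = 1222 \left(- \frac{1}{1320}\right) - \frac{2278}{6 + 9 - 27} = - \frac{611}{660} - \frac{2278}{-12} = - \frac{611}{660} - - \frac{1139}{6} = - \frac{611}{660} + \frac{1139}{6} = \frac{124679}{660}$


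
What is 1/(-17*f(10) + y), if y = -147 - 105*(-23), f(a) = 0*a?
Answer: 1/2268 ≈ 0.00044092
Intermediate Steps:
f(a) = 0
y = 2268 (y = -147 + 2415 = 2268)
1/(-17*f(10) + y) = 1/(-17*0 + 2268) = 1/(0 + 2268) = 1/2268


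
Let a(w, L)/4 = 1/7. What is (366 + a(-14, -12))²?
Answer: 6584356/49 ≈ 1.3437e+5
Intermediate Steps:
a(w, L) = 4/7
(366 + a(-14, -12))² = (366 + 4/7)² = (2566/7)² = 6584356/49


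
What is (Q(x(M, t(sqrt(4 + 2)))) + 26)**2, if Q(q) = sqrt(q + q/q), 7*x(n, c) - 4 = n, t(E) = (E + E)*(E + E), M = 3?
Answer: (26 + sqrt(2))**2 ≈ 751.54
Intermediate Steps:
t(E) = 4*E**2 (t(E) = (2*E)*(2*E) = 4*E**2)
x(n, c) = 4/7 + n/7
Q(q) = sqrt(1 + q) (Q(q) = sqrt(q + 1) = sqrt(1 + q))
(Q(x(M, t(sqrt(4 + 2)))) + 26)**2 = (sqrt(1 + (4/7 + (1/7)*3)) + 26)**2 = (sqrt(1 + (4/7 + 3/7)) + 26)**2 = (sqrt(1 + 1) + 26)**2 = (sqrt(2) + 26)**2 = (26 + sqrt(2))**2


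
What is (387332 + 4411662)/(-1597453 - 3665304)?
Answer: -4798994/5262757 ≈ -0.91188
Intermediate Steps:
(387332 + 4411662)/(-1597453 - 3665304) = 4798994/(-5262757) = 4798994*(-1/5262757) = -4798994/5262757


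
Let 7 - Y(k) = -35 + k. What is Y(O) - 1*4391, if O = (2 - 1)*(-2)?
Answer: -4347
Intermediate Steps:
O = -2 (O = 1*(-2) = -2)
Y(k) = 42 - k (Y(k) = 7 - (-35 + k) = 7 + (35 - k) = 42 - k)
Y(O) - 1*4391 = (42 - 1*(-2)) - 1*4391 = (42 + 2) - 4391 = 44 - 4391 = -4347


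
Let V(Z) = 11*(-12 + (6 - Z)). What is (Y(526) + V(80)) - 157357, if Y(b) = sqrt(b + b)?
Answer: -158303 + 2*sqrt(263) ≈ -1.5827e+5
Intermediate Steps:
V(Z) = -66 - 11*Z (V(Z) = 11*(-6 - Z) = -66 - 11*Z)
Y(b) = sqrt(2)*sqrt(b) (Y(b) = sqrt(2*b) = sqrt(2)*sqrt(b))
(Y(526) + V(80)) - 157357 = (sqrt(2)*sqrt(526) + (-66 - 11*80)) - 157357 = (2*sqrt(263) + (-66 - 880)) - 157357 = (2*sqrt(263) - 946) - 157357 = (-946 + 2*sqrt(263)) - 157357 = -158303 + 2*sqrt(263)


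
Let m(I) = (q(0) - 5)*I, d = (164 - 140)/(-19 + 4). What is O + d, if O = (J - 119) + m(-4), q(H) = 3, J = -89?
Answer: -1008/5 ≈ -201.60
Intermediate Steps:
d = -8/5 (d = 24/(-15) = 24*(-1/15) = -8/5 ≈ -1.6000)
m(I) = -2*I (m(I) = (3 - 5)*I = -2*I)
O = -200 (O = (-89 - 119) - 2*(-4) = -208 + 8 = -200)
O + d = -200 - 8/5 = -1008/5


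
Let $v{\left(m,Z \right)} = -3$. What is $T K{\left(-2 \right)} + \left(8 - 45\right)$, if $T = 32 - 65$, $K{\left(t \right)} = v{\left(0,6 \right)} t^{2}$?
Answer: $359$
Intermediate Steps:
$K{\left(t \right)} = - 3 t^{2}$
$T = -33$ ($T = 32 - 65 = -33$)
$T K{\left(-2 \right)} + \left(8 - 45\right) = - 33 \left(- 3 \left(-2\right)^{2}\right) + \left(8 - 45\right) = - 33 \left(\left(-3\right) 4\right) - 37 = \left(-33\right) \left(-12\right) - 37 = 396 - 37 = 359$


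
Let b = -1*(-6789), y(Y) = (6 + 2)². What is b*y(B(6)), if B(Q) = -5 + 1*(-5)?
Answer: 434496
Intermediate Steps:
B(Q) = -10 (B(Q) = -5 - 5 = -10)
y(Y) = 64 (y(Y) = 8² = 64)
b = 6789
b*y(B(6)) = 6789*64 = 434496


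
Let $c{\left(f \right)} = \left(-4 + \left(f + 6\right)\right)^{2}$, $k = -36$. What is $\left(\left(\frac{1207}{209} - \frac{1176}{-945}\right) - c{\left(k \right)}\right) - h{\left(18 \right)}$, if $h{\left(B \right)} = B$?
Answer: $- \frac{10975451}{9405} \approx -1167.0$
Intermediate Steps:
$c{\left(f \right)} = \left(2 + f\right)^{2}$ ($c{\left(f \right)} = \left(-4 + \left(6 + f\right)\right)^{2} = \left(2 + f\right)^{2}$)
$\left(\left(\frac{1207}{209} - \frac{1176}{-945}\right) - c{\left(k \right)}\right) - h{\left(18 \right)} = \left(\left(\frac{1207}{209} - \frac{1176}{-945}\right) - \left(2 - 36\right)^{2}\right) - 18 = \left(\left(1207 \cdot \frac{1}{209} - - \frac{56}{45}\right) - \left(-34\right)^{2}\right) - 18 = \left(\left(\frac{1207}{209} + \frac{56}{45}\right) - 1156\right) - 18 = \left(\frac{66019}{9405} - 1156\right) - 18 = - \frac{10806161}{9405} - 18 = - \frac{10975451}{9405}$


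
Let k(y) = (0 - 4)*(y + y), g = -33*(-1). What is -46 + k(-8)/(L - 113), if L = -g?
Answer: -3390/73 ≈ -46.438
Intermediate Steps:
g = 33
k(y) = -8*y
L = -33 (L = -1*33 = -33)
-46 + k(-8)/(L - 113) = -46 + (-8*(-8))/(-33 - 113) = -46 + 64/(-146) = -46 + 64*(-1/146) = -46 - 32/73 = -3390/73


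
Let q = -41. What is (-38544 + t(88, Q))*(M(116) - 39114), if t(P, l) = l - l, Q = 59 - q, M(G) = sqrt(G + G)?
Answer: 1507610016 - 77088*sqrt(58) ≈ 1.5070e+9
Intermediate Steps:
M(G) = sqrt(2)*sqrt(G) (M(G) = sqrt(2*G) = sqrt(2)*sqrt(G))
Q = 100 (Q = 59 - 1*(-41) = 59 + 41 = 100)
t(P, l) = 0
(-38544 + t(88, Q))*(M(116) - 39114) = (-38544 + 0)*(sqrt(2)*sqrt(116) - 39114) = -38544*(sqrt(2)*(2*sqrt(29)) - 39114) = -38544*(2*sqrt(58) - 39114) = -38544*(-39114 + 2*sqrt(58)) = 1507610016 - 77088*sqrt(58)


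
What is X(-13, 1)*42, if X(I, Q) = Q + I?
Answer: -504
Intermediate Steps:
X(I, Q) = I + Q
X(-13, 1)*42 = (-13 + 1)*42 = -12*42 = -504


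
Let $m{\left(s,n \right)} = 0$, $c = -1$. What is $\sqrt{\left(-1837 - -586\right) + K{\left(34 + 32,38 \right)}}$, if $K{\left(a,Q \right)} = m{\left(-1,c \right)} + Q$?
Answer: $i \sqrt{1213} \approx 34.828 i$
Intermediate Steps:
$K{\left(a,Q \right)} = Q$ ($K{\left(a,Q \right)} = 0 + Q = Q$)
$\sqrt{\left(-1837 - -586\right) + K{\left(34 + 32,38 \right)}} = \sqrt{\left(-1837 - -586\right) + 38} = \sqrt{\left(-1837 + 586\right) + 38} = \sqrt{-1251 + 38} = \sqrt{-1213} = i \sqrt{1213}$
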